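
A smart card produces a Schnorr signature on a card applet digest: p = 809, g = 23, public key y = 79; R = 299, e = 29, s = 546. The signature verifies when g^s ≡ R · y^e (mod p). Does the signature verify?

verifies

g^s mod p:
Squares mod 809: 23^1≡23, 23^2≡529, 23^4≡736, 23^8≡475, 23^16≡723, 23^32≡115, 23^64≡281, 23^128≡488, 23^256≡298, 23^512≡623
546 = 512 + 32 + 2, so 23^546 ≡ 623·115·529 ≡ 173 (mod 809)
R · y^e mod p:
Squares mod 809: 79^1≡79, 79^2≡578, 79^4≡776, 79^8≡280, 79^16≡736
29 = 16 + 8 + 4 + 1, so 79^29 ≡ 736·280·776·79 ≡ 677 (mod 809)
299·677 = 202423 ≡ 173 (mod 809)
173 ≡ 173 (mod 809); signature holds.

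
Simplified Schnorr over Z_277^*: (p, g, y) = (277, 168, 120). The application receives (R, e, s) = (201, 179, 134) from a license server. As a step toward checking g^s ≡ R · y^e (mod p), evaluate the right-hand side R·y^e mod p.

4

120^2 = 14400 ≡ 273
120^4 ≡ 273^2 = 74529 ≡ 16
120^8 ≡ 16^2 = 256
120^16 ≡ 256^2 = 65536 ≡ 164
120^32 ≡ 164^2 = 26896 ≡ 27
120^64 ≡ 27^2 = 729 ≡ 175
120^128 ≡ 175^2 = 30625 ≡ 155
179 = 128 + 32 + 16 + 2 + 1, so 120^179 ≡ 155·27·164·273·120 ≡ 102 (mod 277)
R · y^e ≡ 201·102 = 20502 ≡ 4 (mod 277)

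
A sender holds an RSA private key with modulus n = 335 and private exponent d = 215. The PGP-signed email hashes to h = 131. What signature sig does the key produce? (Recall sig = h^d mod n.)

h^2 ≡ 131^2 = 17161 ≡ 76
h^4 ≡ 76^2 = 5776 ≡ 81
h^8 ≡ 81^2 = 6561 ≡ 196
h^16 ≡ 196^2 = 38416 ≡ 226
h^32 ≡ 226^2 = 51076 ≡ 156
h^64 ≡ 156^2 = 24336 ≡ 216
h^128 ≡ 216^2 = 46656 ≡ 91
215 = 128 + 64 + 16 + 4 + 2 + 1, so h^215 ≡ 91·216·226·81·76·131 ≡ 126 (mod 335)

126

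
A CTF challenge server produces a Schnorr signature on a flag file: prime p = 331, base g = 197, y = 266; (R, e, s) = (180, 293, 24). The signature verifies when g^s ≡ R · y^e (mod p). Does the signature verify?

verifies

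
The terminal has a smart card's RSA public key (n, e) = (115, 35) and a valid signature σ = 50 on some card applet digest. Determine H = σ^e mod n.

σ^35 mod 115 = 85

85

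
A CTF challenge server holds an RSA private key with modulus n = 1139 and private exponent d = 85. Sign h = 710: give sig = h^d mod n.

h^85 mod 1139 = 880

880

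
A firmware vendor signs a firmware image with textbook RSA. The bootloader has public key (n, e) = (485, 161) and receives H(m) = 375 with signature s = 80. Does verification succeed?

passes

s^161 mod 485 = 375
s^161 mod 485 = 375 matches H(m).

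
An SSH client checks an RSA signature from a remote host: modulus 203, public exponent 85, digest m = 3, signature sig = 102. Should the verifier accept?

reject

sig^2 ≡ 102^2 = 10404 ≡ 51
sig^4 ≡ 51^2 = 2601 ≡ 165
sig^8 ≡ 165^2 = 27225 ≡ 23
sig^16 ≡ 23^2 = 529 ≡ 123
sig^32 ≡ 123^2 = 15129 ≡ 107
sig^64 ≡ 107^2 = 11449 ≡ 81
85 = 64 + 16 + 4 + 1, so sig^85 ≡ 81·123·165·102 ≡ 102 (mod 203)
The recovered value 102 does not match the digest 3.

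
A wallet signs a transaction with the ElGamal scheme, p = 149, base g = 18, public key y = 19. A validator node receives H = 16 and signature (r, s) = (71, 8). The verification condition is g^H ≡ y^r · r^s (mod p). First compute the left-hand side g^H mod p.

49

18^2 = 324 ≡ 26
18^4 ≡ 26^2 = 676 ≡ 80
18^8 ≡ 80^2 = 6400 ≡ 142
18^16 ≡ 142^2 = 20164 ≡ 49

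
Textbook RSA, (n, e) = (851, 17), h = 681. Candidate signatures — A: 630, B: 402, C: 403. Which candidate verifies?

B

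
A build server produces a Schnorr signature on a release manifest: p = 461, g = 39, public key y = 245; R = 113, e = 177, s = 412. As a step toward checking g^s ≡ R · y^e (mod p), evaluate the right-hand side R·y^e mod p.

Squares mod 461: 245^1≡245, 245^2≡95, 245^4≡266, 245^8≡223, 245^16≡402, 245^32≡254, 245^64≡437, 245^128≡115
177 = 128 + 32 + 16 + 1, so 245^177 ≡ 115·254·402·245 ≡ 272 (mod 461)
R · y^e ≡ 113·272 = 30736 ≡ 310 (mod 461)

310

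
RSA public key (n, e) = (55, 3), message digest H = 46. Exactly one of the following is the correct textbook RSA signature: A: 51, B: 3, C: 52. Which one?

Candidate A: Squares mod 55: 51^1≡51, 51^2≡16; 3 = 2 + 1, so 51^3 ≡ 16·51 ≡ 46 (mod 55)
  → matches H = 46
Candidate B: Squares mod 55: 3^1≡3, 3^2≡9; 3 = 2 + 1, so 3^3 ≡ 9·3 ≡ 27 (mod 55)
Candidate C: Squares mod 55: 52^1≡52, 52^2≡9; 3 = 2 + 1, so 52^3 ≡ 9·52 ≡ 28 (mod 55)

A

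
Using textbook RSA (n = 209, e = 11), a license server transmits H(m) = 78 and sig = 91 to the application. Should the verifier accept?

sig^2 ≡ 91^2 = 8281 ≡ 130
sig^4 ≡ 130^2 = 16900 ≡ 180
sig^8 ≡ 180^2 = 32400 ≡ 5
11 = 8 + 2 + 1, so sig^11 ≡ 5·130·91 ≡ 3 (mod 209)
sig^11 mod 209 = 3, but H(m) = 78.

reject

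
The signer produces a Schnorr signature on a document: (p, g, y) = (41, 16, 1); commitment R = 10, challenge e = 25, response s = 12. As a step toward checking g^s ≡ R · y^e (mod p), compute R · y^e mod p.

10

Squares mod 41: 1^1≡1, 1^2≡1, 1^4≡1, 1^8≡1, 1^16≡1
25 = 16 + 8 + 1, so 1^25 ≡ 1·1·1 ≡ 1 (mod 41)
R · y^e ≡ 10·1 = 10 ≡ 10 (mod 41)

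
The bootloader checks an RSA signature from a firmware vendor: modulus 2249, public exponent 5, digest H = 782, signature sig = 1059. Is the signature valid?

sig^2 ≡ 1059^2 = 1121481 ≡ 1479
sig^4 ≡ 1479^2 = 2187441 ≡ 1413
5 = 4 + 1, so sig^5 ≡ 1413·1059 ≡ 782 (mod 2249)
sig^5 mod 2249 = 782 matches H.

valid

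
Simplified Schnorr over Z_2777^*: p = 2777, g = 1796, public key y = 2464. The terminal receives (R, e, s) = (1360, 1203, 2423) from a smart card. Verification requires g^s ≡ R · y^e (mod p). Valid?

yes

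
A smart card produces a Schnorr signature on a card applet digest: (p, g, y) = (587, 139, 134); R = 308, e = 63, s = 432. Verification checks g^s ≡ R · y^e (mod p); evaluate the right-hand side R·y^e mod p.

Squares mod 587: 134^1≡134, 134^2≡346, 134^4≡555, 134^8≡437, 134^16≡194, 134^32≡68
63 = 32 + 16 + 8 + 4 + 2 + 1, so 134^63 ≡ 68·194·437·555·346·134 ≡ 420 (mod 587)
R · y^e ≡ 308·420 = 129360 ≡ 220 (mod 587)

220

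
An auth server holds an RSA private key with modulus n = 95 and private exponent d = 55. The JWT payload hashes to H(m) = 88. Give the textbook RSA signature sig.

12

Squares mod 95: (H(m))^1≡88, (H(m))^2≡49, (H(m))^4≡26, (H(m))^8≡11, (H(m))^16≡26, (H(m))^32≡11
55 = 32 + 16 + 4 + 2 + 1, so (H(m))^55 ≡ 11·26·26·49·88 ≡ 12 (mod 95)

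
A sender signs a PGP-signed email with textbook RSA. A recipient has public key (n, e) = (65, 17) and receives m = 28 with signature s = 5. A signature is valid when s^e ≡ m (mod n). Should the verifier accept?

s^2 ≡ 5^2 = 25
s^4 ≡ 25^2 = 625 ≡ 40
s^8 ≡ 40^2 = 1600 ≡ 40
s^16 ≡ 40^2 = 1600 ≡ 40
17 = 16 + 1, so s^17 ≡ 40·5 ≡ 5 (mod 65)
The recovered value 5 does not match the digest 28.

reject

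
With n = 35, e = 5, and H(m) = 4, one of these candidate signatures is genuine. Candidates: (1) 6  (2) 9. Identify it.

Candidate 1: 6^2 = 36 ≡ 1; 6^4 ≡ 1^2 = 1; 5 = 4 + 1, so 6^5 ≡ 1·6 ≡ 6 (mod 35)
Candidate 2: 9^2 = 81 ≡ 11; 9^4 ≡ 11^2 = 121 ≡ 16; 5 = 4 + 1, so 9^5 ≡ 16·9 ≡ 4 (mod 35)
  → matches H(m) = 4

2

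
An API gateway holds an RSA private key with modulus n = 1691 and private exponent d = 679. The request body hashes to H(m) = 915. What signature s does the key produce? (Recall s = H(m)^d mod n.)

(H(m))^2 ≡ 915^2 = 837225 ≡ 180
(H(m))^4 ≡ 180^2 = 32400 ≡ 271
(H(m))^8 ≡ 271^2 = 73441 ≡ 728
(H(m))^16 ≡ 728^2 = 529984 ≡ 701
(H(m))^32 ≡ 701^2 = 491401 ≡ 1011
(H(m))^64 ≡ 1011^2 = 1022121 ≡ 757
(H(m))^128 ≡ 757^2 = 573049 ≡ 1491
(H(m))^256 ≡ 1491^2 = 2223081 ≡ 1107
(H(m))^512 ≡ 1107^2 = 1225449 ≡ 1165
679 = 512 + 128 + 32 + 4 + 2 + 1, so (H(m))^679 ≡ 1165·1491·1011·271·180·915 ≡ 1230 (mod 1691)

1230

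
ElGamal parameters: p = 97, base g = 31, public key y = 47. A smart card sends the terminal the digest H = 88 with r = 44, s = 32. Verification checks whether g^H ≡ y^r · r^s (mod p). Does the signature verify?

does not verify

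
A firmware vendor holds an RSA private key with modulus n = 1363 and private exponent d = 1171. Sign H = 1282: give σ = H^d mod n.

428

Squares mod 1363: H^1≡1282, H^2≡1109, H^4≡455, H^8≡1212, H^16≡993, H^32≡600, H^64≡168, H^128≡964, H^256≡1093, H^512≡661, H^1024≡761
1171 = 1024 + 128 + 16 + 2 + 1, so H^1171 ≡ 761·964·993·1109·1282 ≡ 428 (mod 1363)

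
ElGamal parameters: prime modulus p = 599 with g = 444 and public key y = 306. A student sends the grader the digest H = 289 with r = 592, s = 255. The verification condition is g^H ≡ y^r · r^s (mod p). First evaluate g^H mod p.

Squares mod 599: 444^1≡444, 444^2≡65, 444^4≡32, 444^8≡425, 444^16≡326, 444^32≡253, 444^64≡515, 444^128≡467, 444^256≡53
289 = 256 + 32 + 1, so 444^289 ≡ 53·253·444 ≡ 135 (mod 599)

135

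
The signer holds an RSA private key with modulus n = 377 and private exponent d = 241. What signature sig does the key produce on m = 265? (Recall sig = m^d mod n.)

m^2 ≡ 265^2 = 70225 ≡ 103
m^4 ≡ 103^2 = 10609 ≡ 53
m^8 ≡ 53^2 = 2809 ≡ 170
m^16 ≡ 170^2 = 28900 ≡ 248
m^32 ≡ 248^2 = 61504 ≡ 53
m^64 ≡ 53^2 = 2809 ≡ 170
m^128 ≡ 170^2 = 28900 ≡ 248
241 = 128 + 64 + 32 + 16 + 1, so m^241 ≡ 248·170·53·248·265 ≡ 122 (mod 377)

122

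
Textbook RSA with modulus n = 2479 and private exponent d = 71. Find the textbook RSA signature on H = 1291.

2044

H^2 ≡ 1291^2 = 1666681 ≡ 793
H^4 ≡ 793^2 = 628849 ≡ 1662
H^8 ≡ 1662^2 = 2762244 ≡ 638
H^16 ≡ 638^2 = 407044 ≡ 488
H^32 ≡ 488^2 = 238144 ≡ 160
H^64 ≡ 160^2 = 25600 ≡ 810
71 = 64 + 4 + 2 + 1, so H^71 ≡ 810·1662·793·1291 ≡ 2044 (mod 2479)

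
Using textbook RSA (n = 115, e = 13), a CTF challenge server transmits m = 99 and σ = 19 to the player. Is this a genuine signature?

genuine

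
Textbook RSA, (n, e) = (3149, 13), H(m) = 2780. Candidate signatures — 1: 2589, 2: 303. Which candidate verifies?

2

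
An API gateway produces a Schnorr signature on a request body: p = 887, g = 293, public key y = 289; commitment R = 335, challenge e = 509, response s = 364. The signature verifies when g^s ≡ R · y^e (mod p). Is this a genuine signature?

genuine

g^s mod p:
293^2 = 85849 ≡ 697
293^4 ≡ 697^2 = 485809 ≡ 620
293^8 ≡ 620^2 = 384400 ≡ 329
293^16 ≡ 329^2 = 108241 ≡ 27
293^32 ≡ 27^2 = 729
293^64 ≡ 729^2 = 531441 ≡ 128
293^128 ≡ 128^2 = 16384 ≡ 418
293^256 ≡ 418^2 = 174724 ≡ 872
364 = 256 + 64 + 32 + 8 + 4, so 293^364 ≡ 872·128·729·329·620 ≡ 707 (mod 887)
R · y^e mod p:
289^2 = 83521 ≡ 143
289^4 ≡ 143^2 = 20449 ≡ 48
289^8 ≡ 48^2 = 2304 ≡ 530
289^16 ≡ 530^2 = 280900 ≡ 608
289^32 ≡ 608^2 = 369664 ≡ 672
289^64 ≡ 672^2 = 451584 ≡ 101
289^128 ≡ 101^2 = 10201 ≡ 444
289^256 ≡ 444^2 = 197136 ≡ 222
509 = 256 + 128 + 64 + 32 + 16 + 8 + 4 + 1, so 289^509 ≡ 222·444·101·672·608·530·48·289 ≡ 251 (mod 887)
335·251 = 84085 ≡ 707 (mod 887)
707 ≡ 707 (mod 887); signature holds.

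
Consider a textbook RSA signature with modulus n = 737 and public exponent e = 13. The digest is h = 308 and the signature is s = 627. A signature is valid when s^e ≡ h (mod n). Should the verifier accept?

accept

s^2 ≡ 627^2 = 393129 ≡ 308
s^4 ≡ 308^2 = 94864 ≡ 528
s^8 ≡ 528^2 = 278784 ≡ 198
13 = 8 + 4 + 1, so s^13 ≡ 198·528·627 ≡ 308 (mod 737)
Since 308 equals the digest 308, verification succeeds.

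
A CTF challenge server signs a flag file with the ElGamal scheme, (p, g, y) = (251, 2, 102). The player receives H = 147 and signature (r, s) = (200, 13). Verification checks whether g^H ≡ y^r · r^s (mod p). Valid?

yes

Left side g^H mod p:
2^2 = 4
2^4 ≡ 4^2 = 16
2^8 ≡ 16^2 = 256 ≡ 5
2^16 ≡ 5^2 = 25
2^32 ≡ 25^2 = 625 ≡ 123
2^64 ≡ 123^2 = 15129 ≡ 69
2^128 ≡ 69^2 = 4761 ≡ 243
147 = 128 + 16 + 2 + 1, so 2^147 ≡ 243·25·4·2 ≡ 157 (mod 251)
Right side y^r · r^s mod p:
102^2 = 10404 ≡ 113
102^4 ≡ 113^2 = 12769 ≡ 219
102^8 ≡ 219^2 = 47961 ≡ 20
102^16 ≡ 20^2 = 400 ≡ 149
102^32 ≡ 149^2 = 22201 ≡ 113
102^64 ≡ 113^2 = 12769 ≡ 219
102^128 ≡ 219^2 = 47961 ≡ 20
200 = 128 + 64 + 8, so 102^200 ≡ 20·219·20 ≡ 1 (mod 251)
200^2 = 40000 ≡ 91
200^4 ≡ 91^2 = 8281 ≡ 249
200^8 ≡ 249^2 = 62001 ≡ 4
13 = 8 + 4 + 1, so 200^13 ≡ 4·249·200 ≡ 157 (mod 251)
1·157 = 157 ≡ 157 (mod 251)
157 ≡ 157 (mod 251), so the signature is genuine.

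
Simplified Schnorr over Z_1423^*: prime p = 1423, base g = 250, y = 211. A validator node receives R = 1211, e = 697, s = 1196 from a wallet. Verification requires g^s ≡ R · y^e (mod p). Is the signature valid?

valid

g^s mod p:
Squares mod 1423: 250^1≡250, 250^2≡1311, 250^4≡1160, 250^8≡865, 250^16≡1150, 250^32≡533, 250^64≡912, 250^128≡712, 250^256≡356, 250^512≡89, 250^1024≡806
1196 = 1024 + 128 + 32 + 8 + 4, so 250^1196 ≡ 806·712·533·865·1160 ≡ 540 (mod 1423)
R · y^e mod p:
Squares mod 1423: 211^1≡211, 211^2≡408, 211^4≡1396, 211^8≡729, 211^16≡662, 211^32≡1383, 211^64≡177, 211^128≡23, 211^256≡529, 211^512≡933
697 = 512 + 128 + 32 + 16 + 8 + 1, so 211^697 ≡ 933·23·1383·662·729·211 ≡ 78 (mod 1423)
1211·78 = 94458 ≡ 540 (mod 1423)
540 ≡ 540 (mod 1423); signature holds.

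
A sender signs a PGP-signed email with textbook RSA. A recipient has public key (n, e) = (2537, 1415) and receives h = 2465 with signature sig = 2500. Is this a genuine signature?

sig^2 ≡ 2500^2 = 6250000 ≡ 1369
sig^4 ≡ 1369^2 = 1874161 ≡ 1855
sig^8 ≡ 1855^2 = 3441025 ≡ 853
sig^16 ≡ 853^2 = 727609 ≡ 2027
sig^32 ≡ 2027^2 = 4108729 ≡ 1326
sig^64 ≡ 1326^2 = 1758276 ≡ 135
sig^128 ≡ 135^2 = 18225 ≡ 466
sig^256 ≡ 466^2 = 217156 ≡ 1511
sig^512 ≡ 1511^2 = 2283121 ≡ 2358
sig^1024 ≡ 2358^2 = 5560164 ≡ 1597
1415 = 1024 + 256 + 128 + 4 + 2 + 1, so sig^1415 ≡ 1597·1511·466·1855·1369·2500 ≡ 1541 (mod 2537)
The recovered value 1541 does not match the digest 2465.

forged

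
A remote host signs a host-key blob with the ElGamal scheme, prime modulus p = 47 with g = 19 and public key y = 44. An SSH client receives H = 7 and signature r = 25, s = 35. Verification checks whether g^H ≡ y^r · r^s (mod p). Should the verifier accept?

reject

Left side g^H mod p:
Squares mod 47: 19^1≡19, 19^2≡32, 19^4≡37
7 = 4 + 2 + 1, so 19^7 ≡ 37·32·19 ≡ 30 (mod 47)
Right side y^r · r^s mod p:
Squares mod 47: 44^1≡44, 44^2≡9, 44^4≡34, 44^8≡28, 44^16≡32
25 = 16 + 8 + 1, so 44^25 ≡ 32·28·44 ≡ 38 (mod 47)
Squares mod 47: 25^1≡25, 25^2≡14, 25^4≡8, 25^8≡17, 25^16≡7, 25^32≡2
35 = 32 + 2 + 1, so 25^35 ≡ 2·14·25 ≡ 42 (mod 47)
38·42 = 1596 ≡ 45 (mod 47)
30 ≠ 45, so verification fails.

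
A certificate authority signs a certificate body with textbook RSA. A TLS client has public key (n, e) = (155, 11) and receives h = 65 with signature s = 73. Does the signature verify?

s^2 ≡ 73^2 = 5329 ≡ 59
s^4 ≡ 59^2 = 3481 ≡ 71
s^8 ≡ 71^2 = 5041 ≡ 81
11 = 8 + 2 + 1, so s^11 ≡ 81·59·73 ≡ 117 (mod 155)
117 ≠ 65, so verification fails.

does not verify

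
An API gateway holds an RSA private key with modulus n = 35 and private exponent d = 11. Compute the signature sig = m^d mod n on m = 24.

Squares mod 35: m^1≡24, m^2≡16, m^4≡11, m^8≡16
11 = 8 + 2 + 1, so m^11 ≡ 16·16·24 ≡ 19 (mod 35)

19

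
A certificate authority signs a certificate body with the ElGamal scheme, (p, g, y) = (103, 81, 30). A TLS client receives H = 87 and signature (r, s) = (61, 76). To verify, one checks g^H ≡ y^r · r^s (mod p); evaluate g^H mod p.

81^2 = 6561 ≡ 72
81^4 ≡ 72^2 = 5184 ≡ 34
81^8 ≡ 34^2 = 1156 ≡ 23
81^16 ≡ 23^2 = 529 ≡ 14
81^32 ≡ 14^2 = 196 ≡ 93
81^64 ≡ 93^2 = 8649 ≡ 100
87 = 64 + 16 + 4 + 2 + 1, so 81^87 ≡ 100·14·34·72·81 ≡ 72 (mod 103)

72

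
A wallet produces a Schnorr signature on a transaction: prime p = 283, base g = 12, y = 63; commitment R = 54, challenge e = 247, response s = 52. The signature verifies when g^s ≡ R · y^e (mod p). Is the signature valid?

valid

g^s mod p:
12^2 = 144
12^4 ≡ 144^2 = 20736 ≡ 77
12^8 ≡ 77^2 = 5929 ≡ 269
12^16 ≡ 269^2 = 72361 ≡ 196
12^32 ≡ 196^2 = 38416 ≡ 211
52 = 32 + 16 + 4, so 12^52 ≡ 211·196·77 ≡ 96 (mod 283)
R · y^e mod p:
63^2 = 3969 ≡ 7
63^4 ≡ 7^2 = 49
63^8 ≡ 49^2 = 2401 ≡ 137
63^16 ≡ 137^2 = 18769 ≡ 91
63^32 ≡ 91^2 = 8281 ≡ 74
63^64 ≡ 74^2 = 5476 ≡ 99
63^128 ≡ 99^2 = 9801 ≡ 179
247 = 128 + 64 + 32 + 16 + 4 + 2 + 1, so 63^247 ≡ 179·99·74·91·49·7·63 ≡ 159 (mod 283)
54·159 = 8586 ≡ 96 (mod 283)
96 ≡ 96 (mod 283); signature holds.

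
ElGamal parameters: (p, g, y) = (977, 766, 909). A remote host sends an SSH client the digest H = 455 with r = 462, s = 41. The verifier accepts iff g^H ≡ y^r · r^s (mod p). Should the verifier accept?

accept

Left side g^H mod p:
Squares mod 977: 766^1≡766, 766^2≡556, 766^4≡404, 766^8≡57, 766^16≡318, 766^32≡493, 766^64≡753, 766^128≡349, 766^256≡653
455 = 256 + 128 + 64 + 4 + 2 + 1, so 766^455 ≡ 653·349·753·404·556·766 ≡ 373 (mod 977)
Right side y^r · r^s mod p:
Squares mod 977: 909^1≡909, 909^2≡716, 909^4≡708, 909^8≡63, 909^16≡61, 909^32≡790, 909^64≡774, 909^128≡175, 909^256≡338
462 = 256 + 128 + 64 + 8 + 4 + 2, so 909^462 ≡ 338·175·774·63·708·716 ≡ 612 (mod 977)
Squares mod 977: 462^1≡462, 462^2≡458, 462^4≡686, 462^8≡659, 462^16≡493, 462^32≡753
41 = 32 + 8 + 1, so 462^41 ≡ 753·659·462 ≡ 893 (mod 977)
612·893 = 546516 ≡ 373 (mod 977)
373 ≡ 373 (mod 977), so the signature is genuine.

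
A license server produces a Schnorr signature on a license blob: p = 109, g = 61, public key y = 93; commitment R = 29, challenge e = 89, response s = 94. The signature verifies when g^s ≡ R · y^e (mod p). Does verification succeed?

passes

g^s mod p:
61^2 = 3721 ≡ 15
61^4 ≡ 15^2 = 225 ≡ 7
61^8 ≡ 7^2 = 49
61^16 ≡ 49^2 = 2401 ≡ 3
61^32 ≡ 3^2 = 9
61^64 ≡ 9^2 = 81
94 = 64 + 16 + 8 + 4 + 2, so 61^94 ≡ 81·3·49·7·15 ≡ 5 (mod 109)
R · y^e mod p:
93^2 = 8649 ≡ 38
93^4 ≡ 38^2 = 1444 ≡ 27
93^8 ≡ 27^2 = 729 ≡ 75
93^16 ≡ 75^2 = 5625 ≡ 66
93^32 ≡ 66^2 = 4356 ≡ 105
93^64 ≡ 105^2 = 11025 ≡ 16
89 = 64 + 16 + 8 + 1, so 93^89 ≡ 16·66·75·93 ≡ 34 (mod 109)
29·34 = 986 ≡ 5 (mod 109)
5 ≡ 5 (mod 109); signature holds.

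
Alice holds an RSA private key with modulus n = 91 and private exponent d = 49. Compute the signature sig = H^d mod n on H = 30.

H^2 ≡ 30^2 = 900 ≡ 81
H^4 ≡ 81^2 = 6561 ≡ 9
H^8 ≡ 9^2 = 81
H^16 ≡ 81^2 = 6561 ≡ 9
H^32 ≡ 9^2 = 81
49 = 32 + 16 + 1, so H^49 ≡ 81·9·30 ≡ 30 (mod 91)

30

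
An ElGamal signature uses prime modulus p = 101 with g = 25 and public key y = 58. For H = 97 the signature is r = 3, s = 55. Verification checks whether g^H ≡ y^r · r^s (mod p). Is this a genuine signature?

Left side g^H mod p:
Squares mod 101: 25^1≡25, 25^2≡19, 25^4≡58, 25^8≡31, 25^16≡52, 25^32≡78, 25^64≡24
97 = 64 + 32 + 1, so 25^97 ≡ 24·78·25 ≡ 37 (mod 101)
Right side y^r · r^s mod p:
Squares mod 101: 58^1≡58, 58^2≡31
3 = 2 + 1, so 58^3 ≡ 31·58 ≡ 81 (mod 101)
Squares mod 101: 3^1≡3, 3^2≡9, 3^4≡81, 3^8≡97, 3^16≡16, 3^32≡54
55 = 32 + 16 + 4 + 2 + 1, so 3^55 ≡ 54·16·81·9·3 ≡ 60 (mod 101)
81·60 = 4860 ≡ 12 (mod 101)
37 ≠ 12, so verification fails.

forged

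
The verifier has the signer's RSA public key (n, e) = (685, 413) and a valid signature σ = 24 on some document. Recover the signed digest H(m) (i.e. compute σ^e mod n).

184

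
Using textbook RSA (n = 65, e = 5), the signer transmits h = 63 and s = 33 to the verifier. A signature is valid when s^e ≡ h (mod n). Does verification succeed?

passes

s^2 ≡ 33^2 = 1089 ≡ 49
s^4 ≡ 49^2 = 2401 ≡ 61
5 = 4 + 1, so s^5 ≡ 61·33 ≡ 63 (mod 65)
63 = h, so the signature checks out.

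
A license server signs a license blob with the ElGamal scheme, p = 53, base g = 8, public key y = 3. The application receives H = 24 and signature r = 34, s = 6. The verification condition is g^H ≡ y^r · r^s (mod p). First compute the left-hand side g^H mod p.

8^2 = 64 ≡ 11
8^4 ≡ 11^2 = 121 ≡ 15
8^8 ≡ 15^2 = 225 ≡ 13
8^16 ≡ 13^2 = 169 ≡ 10
24 = 16 + 8, so 8^24 ≡ 10·13 ≡ 24 (mod 53)

24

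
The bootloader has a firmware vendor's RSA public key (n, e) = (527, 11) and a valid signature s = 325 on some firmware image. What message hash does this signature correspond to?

263

s^2 ≡ 325^2 = 105625 ≡ 225
s^4 ≡ 225^2 = 50625 ≡ 33
s^8 ≡ 33^2 = 1089 ≡ 35
11 = 8 + 2 + 1, so s^11 ≡ 35·225·325 ≡ 263 (mod 527)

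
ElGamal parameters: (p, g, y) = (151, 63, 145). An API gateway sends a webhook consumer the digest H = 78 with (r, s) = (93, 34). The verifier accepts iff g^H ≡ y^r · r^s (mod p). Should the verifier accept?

reject

Left side g^H mod p:
Squares mod 151: 63^1≡63, 63^2≡43, 63^4≡37, 63^8≡10, 63^16≡100, 63^32≡34, 63^64≡99
78 = 64 + 8 + 4 + 2, so 63^78 ≡ 99·10·37·43 ≡ 9 (mod 151)
Right side y^r · r^s mod p:
Squares mod 151: 145^1≡145, 145^2≡36, 145^4≡88, 145^8≡43, 145^16≡37, 145^32≡10, 145^64≡100
93 = 64 + 16 + 8 + 4 + 1, so 145^93 ≡ 100·37·43·88·145 ≡ 124 (mod 151)
Squares mod 151: 93^1≡93, 93^2≡42, 93^4≡103, 93^8≡39, 93^16≡11, 93^32≡121
34 = 32 + 2, so 93^34 ≡ 121·42 ≡ 99 (mod 151)
124·99 = 12276 ≡ 45 (mod 151)
9 ≠ 45, so verification fails.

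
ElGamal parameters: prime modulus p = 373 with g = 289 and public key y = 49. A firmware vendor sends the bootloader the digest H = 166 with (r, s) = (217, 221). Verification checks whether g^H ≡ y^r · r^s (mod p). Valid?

Left side g^H mod p:
289^166 mod 373 = 189
Right side y^r · r^s mod p:
49^217 mod 373 = 1
217^221 mod 373 = 75
1·75 = 75 ≡ 75 (mod 373)
189 ≠ 75, so verification fails.

no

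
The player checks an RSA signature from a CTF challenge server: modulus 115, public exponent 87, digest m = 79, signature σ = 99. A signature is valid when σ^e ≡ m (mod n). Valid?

yes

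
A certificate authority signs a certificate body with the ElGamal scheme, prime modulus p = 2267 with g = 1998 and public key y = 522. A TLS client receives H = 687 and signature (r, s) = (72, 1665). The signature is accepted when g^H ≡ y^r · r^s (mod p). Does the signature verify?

Left side g^H mod p:
1998^2 = 3992004 ≡ 2084
1998^4 ≡ 2084^2 = 4343056 ≡ 1751
1998^8 ≡ 1751^2 = 3066001 ≡ 1017
1998^16 ≡ 1017^2 = 1034289 ≡ 537
1998^32 ≡ 537^2 = 288369 ≡ 460
1998^64 ≡ 460^2 = 211600 ≡ 769
1998^128 ≡ 769^2 = 591361 ≡ 1941
1998^256 ≡ 1941^2 = 3767481 ≡ 1994
1998^512 ≡ 1994^2 = 3976036 ≡ 1985
687 = 512 + 128 + 32 + 8 + 4 + 2 + 1, so 1998^687 ≡ 1985·1941·460·1017·1751·2084·1998 ≡ 538 (mod 2267)
Right side y^r · r^s mod p:
522^2 = 272484 ≡ 444
522^4 ≡ 444^2 = 197136 ≡ 2174
522^8 ≡ 2174^2 = 4726276 ≡ 1848
522^16 ≡ 1848^2 = 3415104 ≡ 1002
522^32 ≡ 1002^2 = 1004004 ≡ 1990
522^64 ≡ 1990^2 = 3960100 ≡ 1918
72 = 64 + 8, so 522^72 ≡ 1918·1848 ≡ 1143 (mod 2267)
72^2 = 5184 ≡ 650
72^4 ≡ 650^2 = 422500 ≡ 838
72^8 ≡ 838^2 = 702244 ≡ 1741
72^16 ≡ 1741^2 = 3031081 ≡ 102
72^32 ≡ 102^2 = 10404 ≡ 1336
72^64 ≡ 1336^2 = 1784896 ≡ 767
72^128 ≡ 767^2 = 588289 ≡ 1136
72^256 ≡ 1136^2 = 1290496 ≡ 573
72^512 ≡ 573^2 = 328329 ≡ 1881
72^1024 ≡ 1881^2 = 3538161 ≡ 1641
1665 = 1024 + 512 + 128 + 1, so 72^1665 ≡ 1641·1881·1136·72 ≡ 2085 (mod 2267)
1143·2085 = 2383155 ≡ 538 (mod 2267)
538 ≡ 538 (mod 2267), so the signature is genuine.

verifies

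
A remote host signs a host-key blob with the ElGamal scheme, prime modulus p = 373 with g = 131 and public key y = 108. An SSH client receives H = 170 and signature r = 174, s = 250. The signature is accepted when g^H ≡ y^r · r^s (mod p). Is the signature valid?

valid

Left side g^H mod p:
131^2 = 17161 ≡ 3
131^4 ≡ 3^2 = 9
131^8 ≡ 9^2 = 81
131^16 ≡ 81^2 = 6561 ≡ 220
131^32 ≡ 220^2 = 48400 ≡ 283
131^64 ≡ 283^2 = 80089 ≡ 267
131^128 ≡ 267^2 = 71289 ≡ 46
170 = 128 + 32 + 8 + 2, so 131^170 ≡ 46·283·81·3 ≡ 334 (mod 373)
Right side y^r · r^s mod p:
108^2 = 11664 ≡ 101
108^4 ≡ 101^2 = 10201 ≡ 130
108^8 ≡ 130^2 = 16900 ≡ 115
108^16 ≡ 115^2 = 13225 ≡ 170
108^32 ≡ 170^2 = 28900 ≡ 179
108^64 ≡ 179^2 = 32041 ≡ 336
108^128 ≡ 336^2 = 112896 ≡ 250
174 = 128 + 32 + 8 + 4 + 2, so 108^174 ≡ 250·179·115·130·101 ≡ 286 (mod 373)
174^2 = 30276 ≡ 63
174^4 ≡ 63^2 = 3969 ≡ 239
174^8 ≡ 239^2 = 57121 ≡ 52
174^16 ≡ 52^2 = 2704 ≡ 93
174^32 ≡ 93^2 = 8649 ≡ 70
174^64 ≡ 70^2 = 4900 ≡ 51
174^128 ≡ 51^2 = 2601 ≡ 363
250 = 128 + 64 + 32 + 16 + 8 + 2, so 174^250 ≡ 363·51·70·93·52·63 ≡ 322 (mod 373)
286·322 = 92092 ≡ 334 (mod 373)
334 ≡ 334 (mod 373), so the signature is genuine.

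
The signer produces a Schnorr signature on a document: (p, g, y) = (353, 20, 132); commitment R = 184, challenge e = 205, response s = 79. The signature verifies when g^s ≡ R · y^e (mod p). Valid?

yes

g^s mod p:
Squares mod 353: 20^1≡20, 20^2≡47, 20^4≡91, 20^8≡162, 20^16≡122, 20^32≡58, 20^64≡187
79 = 64 + 8 + 4 + 2 + 1, so 20^79 ≡ 187·162·91·47·20 ≡ 117 (mod 353)
R · y^e mod p:
Squares mod 353: 132^1≡132, 132^2≡127, 132^4≡244, 132^8≡232, 132^16≡168, 132^32≡337, 132^64≡256, 132^128≡231
205 = 128 + 64 + 8 + 4 + 1, so 132^205 ≡ 231·256·232·244·132 ≡ 298 (mod 353)
184·298 = 54832 ≡ 117 (mod 353)
117 ≡ 117 (mod 353); signature holds.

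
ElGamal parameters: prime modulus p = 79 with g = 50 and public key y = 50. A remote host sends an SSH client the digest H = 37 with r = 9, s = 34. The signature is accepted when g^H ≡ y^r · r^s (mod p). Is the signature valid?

invalid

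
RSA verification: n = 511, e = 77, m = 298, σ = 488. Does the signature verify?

does not verify

σ^77 mod 511 = 213
The recovered value 213 does not match the digest 298.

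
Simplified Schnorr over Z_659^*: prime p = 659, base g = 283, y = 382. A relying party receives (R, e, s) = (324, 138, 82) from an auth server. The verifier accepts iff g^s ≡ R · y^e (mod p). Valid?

yes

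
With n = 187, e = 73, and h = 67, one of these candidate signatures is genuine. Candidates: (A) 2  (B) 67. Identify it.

B

Candidate A: Squares mod 187: 2^1≡2, 2^2≡4, 2^4≡16, 2^8≡69, 2^16≡86, 2^32≡103, 2^64≡137; 73 = 64 + 8 + 1, so 2^73 ≡ 137·69·2 ≡ 19 (mod 187)
Candidate B: Squares mod 187: 67^1≡67, 67^2≡1, 67^4≡1, 67^8≡1, 67^16≡1, 67^32≡1, 67^64≡1; 73 = 64 + 8 + 1, so 67^73 ≡ 1·1·67 ≡ 67 (mod 187)
  → matches h = 67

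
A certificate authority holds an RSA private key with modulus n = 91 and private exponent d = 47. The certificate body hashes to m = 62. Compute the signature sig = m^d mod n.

69

m^2 ≡ 62^2 = 3844 ≡ 22
m^4 ≡ 22^2 = 484 ≡ 29
m^8 ≡ 29^2 = 841 ≡ 22
m^16 ≡ 22^2 = 484 ≡ 29
m^32 ≡ 29^2 = 841 ≡ 22
47 = 32 + 8 + 4 + 2 + 1, so m^47 ≡ 22·22·29·22·62 ≡ 69 (mod 91)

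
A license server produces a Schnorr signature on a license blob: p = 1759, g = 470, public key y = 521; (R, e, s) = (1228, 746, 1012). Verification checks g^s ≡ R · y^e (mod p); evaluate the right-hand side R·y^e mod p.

801

521^2 = 271441 ≡ 555
521^4 ≡ 555^2 = 308025 ≡ 200
521^8 ≡ 200^2 = 40000 ≡ 1302
521^16 ≡ 1302^2 = 1695204 ≡ 1287
521^32 ≡ 1287^2 = 1656369 ≡ 1150
521^64 ≡ 1150^2 = 1322500 ≡ 1491
521^128 ≡ 1491^2 = 2223081 ≡ 1464
521^256 ≡ 1464^2 = 2143296 ≡ 834
521^512 ≡ 834^2 = 695556 ≡ 751
746 = 512 + 128 + 64 + 32 + 8 + 2, so 521^746 ≡ 751·1464·1491·1150·1302·555 ≡ 237 (mod 1759)
R · y^e ≡ 1228·237 = 291036 ≡ 801 (mod 1759)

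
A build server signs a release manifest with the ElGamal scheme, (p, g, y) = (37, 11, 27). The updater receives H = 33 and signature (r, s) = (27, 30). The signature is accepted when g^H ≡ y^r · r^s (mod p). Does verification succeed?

passes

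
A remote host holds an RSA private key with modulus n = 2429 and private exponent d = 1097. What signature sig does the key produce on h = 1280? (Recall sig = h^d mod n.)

h^1097 mod 2429 = 1574

1574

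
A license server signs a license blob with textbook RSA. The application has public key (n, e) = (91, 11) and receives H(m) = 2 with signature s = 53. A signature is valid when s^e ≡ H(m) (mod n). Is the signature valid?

invalid

Squares mod 91: s^1≡53, s^2≡79, s^4≡53, s^8≡79
11 = 8 + 2 + 1, so s^11 ≡ 79·79·53 ≡ 79 (mod 91)
The recovered value 79 does not match the digest 2.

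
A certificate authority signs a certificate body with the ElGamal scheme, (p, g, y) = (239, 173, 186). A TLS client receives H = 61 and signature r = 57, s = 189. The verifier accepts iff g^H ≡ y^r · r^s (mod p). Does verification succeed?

Left side g^H mod p:
Squares mod 239: 173^1≡173, 173^2≡54, 173^4≡48, 173^8≡153, 173^16≡226, 173^32≡169
61 = 32 + 16 + 8 + 4 + 1, so 173^61 ≡ 169·226·153·48·173 ≡ 74 (mod 239)
Right side y^r · r^s mod p:
Squares mod 239: 186^1≡186, 186^2≡180, 186^4≡135, 186^8≡61, 186^16≡136, 186^32≡93
57 = 32 + 16 + 8 + 1, so 186^57 ≡ 93·136·61·186 ≡ 4 (mod 239)
Squares mod 239: 57^1≡57, 57^2≡142, 57^4≡88, 57^8≡96, 57^16≡134, 57^32≡31, 57^64≡5, 57^128≡25
189 = 128 + 32 + 16 + 8 + 4 + 1, so 57^189 ≡ 25·31·134·96·88·57 ≡ 138 (mod 239)
4·138 = 552 ≡ 74 (mod 239)
74 ≡ 74 (mod 239), so the signature is genuine.

passes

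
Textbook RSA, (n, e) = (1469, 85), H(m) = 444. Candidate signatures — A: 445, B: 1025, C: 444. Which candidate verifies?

C

Candidate A: Squares mod 1469: 445^1≡445, 445^2≡1179, 445^4≡367, 445^8≡1010, 445^16≡614, 445^32≡932, 445^64≡445; 85 = 64 + 16 + 4 + 1, so 445^85 ≡ 445·614·367·445 ≡ 445 (mod 1469)
Candidate B: Squares mod 1469: 1025^1≡1025, 1025^2≡290, 1025^4≡367, 1025^8≡1010, 1025^16≡614, 1025^32≡932, 1025^64≡445; 85 = 64 + 16 + 4 + 1, so 1025^85 ≡ 445·614·367·1025 ≡ 1025 (mod 1469)
Candidate C: Squares mod 1469: 444^1≡444, 444^2≡290, 444^4≡367, 444^8≡1010, 444^16≡614, 444^32≡932, 444^64≡445; 85 = 64 + 16 + 4 + 1, so 444^85 ≡ 445·614·367·444 ≡ 444 (mod 1469)
  → matches H(m) = 444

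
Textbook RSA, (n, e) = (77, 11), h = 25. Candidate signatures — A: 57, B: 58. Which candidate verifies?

Candidate A: 57^2 = 3249 ≡ 15; 57^4 ≡ 15^2 = 225 ≡ 71; 57^8 ≡ 71^2 = 5041 ≡ 36; 11 = 8 + 2 + 1, so 57^11 ≡ 36·15·57 ≡ 57 (mod 77)
Candidate B: 58^2 = 3364 ≡ 53; 58^4 ≡ 53^2 = 2809 ≡ 37; 58^8 ≡ 37^2 = 1369 ≡ 60; 11 = 8 + 2 + 1, so 58^11 ≡ 60·53·58 ≡ 25 (mod 77)
  → matches h = 25

B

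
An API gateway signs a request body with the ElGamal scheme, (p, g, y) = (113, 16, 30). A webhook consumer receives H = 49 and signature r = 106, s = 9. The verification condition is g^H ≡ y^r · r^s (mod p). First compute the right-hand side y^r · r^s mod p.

30^106 mod 113 = 30
106^9 mod 113 = 49
y^r · r^s ≡ 30·49 = 1470 ≡ 1 (mod 113)

1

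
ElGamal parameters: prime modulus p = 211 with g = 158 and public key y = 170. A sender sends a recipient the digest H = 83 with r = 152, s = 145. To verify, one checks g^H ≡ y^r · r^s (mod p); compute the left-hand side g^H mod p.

205

Squares mod 211: 158^1≡158, 158^2≡66, 158^4≡136, 158^8≡139, 158^16≡120, 158^32≡52, 158^64≡172
83 = 64 + 16 + 2 + 1, so 158^83 ≡ 172·120·66·158 ≡ 205 (mod 211)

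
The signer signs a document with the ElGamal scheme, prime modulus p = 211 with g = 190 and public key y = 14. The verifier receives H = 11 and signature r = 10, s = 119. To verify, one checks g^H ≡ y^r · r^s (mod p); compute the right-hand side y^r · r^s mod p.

Squares mod 211: 14^1≡14, 14^2≡196, 14^4≡14, 14^8≡196
10 = 8 + 2, so 14^10 ≡ 196·196 ≡ 14 (mod 211)
Squares mod 211: 10^1≡10, 10^2≡100, 10^4≡83, 10^8≡137, 10^16≡201, 10^32≡100, 10^64≡83
119 = 64 + 32 + 16 + 4 + 2 + 1, so 10^119 ≡ 83·100·201·83·100·10 ≡ 190 (mod 211)
y^r · r^s ≡ 14·190 = 2660 ≡ 128 (mod 211)

128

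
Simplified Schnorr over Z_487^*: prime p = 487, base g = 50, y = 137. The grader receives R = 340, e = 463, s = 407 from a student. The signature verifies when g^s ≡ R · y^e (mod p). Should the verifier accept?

accept

g^s mod p:
50^2 = 2500 ≡ 65
50^4 ≡ 65^2 = 4225 ≡ 329
50^8 ≡ 329^2 = 108241 ≡ 127
50^16 ≡ 127^2 = 16129 ≡ 58
50^32 ≡ 58^2 = 3364 ≡ 442
50^64 ≡ 442^2 = 195364 ≡ 77
50^128 ≡ 77^2 = 5929 ≡ 85
50^256 ≡ 85^2 = 7225 ≡ 407
407 = 256 + 128 + 16 + 4 + 2 + 1, so 50^407 ≡ 407·85·58·329·65·50 ≡ 470 (mod 487)
R · y^e mod p:
137^2 = 18769 ≡ 263
137^4 ≡ 263^2 = 69169 ≡ 15
137^8 ≡ 15^2 = 225
137^16 ≡ 225^2 = 50625 ≡ 464
137^32 ≡ 464^2 = 215296 ≡ 42
137^64 ≡ 42^2 = 1764 ≡ 303
137^128 ≡ 303^2 = 91809 ≡ 253
137^256 ≡ 253^2 = 64009 ≡ 212
463 = 256 + 128 + 64 + 8 + 4 + 2 + 1, so 137^463 ≡ 212·253·303·225·15·263·137 ≡ 73 (mod 487)
340·73 = 24820 ≡ 470 (mod 487)
470 ≡ 470 (mod 487); signature holds.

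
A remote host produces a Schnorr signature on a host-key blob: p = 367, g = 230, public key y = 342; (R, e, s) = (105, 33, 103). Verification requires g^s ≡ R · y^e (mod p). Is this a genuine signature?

g^s mod p:
Squares mod 367: 230^1≡230, 230^2≡52, 230^4≡135, 230^8≡242, 230^16≡211, 230^32≡114, 230^64≡151
103 = 64 + 32 + 4 + 2 + 1, so 230^103 ≡ 151·114·135·52·230 ≡ 27 (mod 367)
R · y^e mod p:
Squares mod 367: 342^1≡342, 342^2≡258, 342^4≡137, 342^8≡52, 342^16≡135, 342^32≡242
33 = 32 + 1, so 342^33 ≡ 242·342 ≡ 189 (mod 367)
105·189 = 19845 ≡ 27 (mod 367)
27 ≡ 27 (mod 367); signature holds.

genuine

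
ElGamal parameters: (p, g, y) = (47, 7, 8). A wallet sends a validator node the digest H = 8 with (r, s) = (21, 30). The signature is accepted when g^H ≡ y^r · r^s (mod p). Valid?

yes

Left side g^H mod p:
7^2 = 49 ≡ 2
7^4 ≡ 2^2 = 4
7^8 ≡ 4^2 = 16
Right side y^r · r^s mod p:
8^2 = 64 ≡ 17
8^4 ≡ 17^2 = 289 ≡ 7
8^8 ≡ 7^2 = 49 ≡ 2
8^16 ≡ 2^2 = 4
21 = 16 + 4 + 1, so 8^21 ≡ 4·7·8 ≡ 36 (mod 47)
21^2 = 441 ≡ 18
21^4 ≡ 18^2 = 324 ≡ 42
21^8 ≡ 42^2 = 1764 ≡ 25
21^16 ≡ 25^2 = 625 ≡ 14
30 = 16 + 8 + 4 + 2, so 21^30 ≡ 14·25·42·18 ≡ 37 (mod 47)
36·37 = 1332 ≡ 16 (mod 47)
16 ≡ 16 (mod 47), so the signature is genuine.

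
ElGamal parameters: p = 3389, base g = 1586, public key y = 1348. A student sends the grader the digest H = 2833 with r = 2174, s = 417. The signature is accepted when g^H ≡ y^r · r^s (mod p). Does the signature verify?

Left side g^H mod p:
1586^2 = 2515396 ≡ 758
1586^4 ≡ 758^2 = 574564 ≡ 1823
1586^8 ≡ 1823^2 = 3323329 ≡ 2109
1586^16 ≡ 2109^2 = 4447881 ≡ 1513
1586^32 ≡ 1513^2 = 2289169 ≡ 1594
1586^64 ≡ 1594^2 = 2540836 ≡ 2475
1586^128 ≡ 2475^2 = 6125625 ≡ 1702
1586^256 ≡ 1702^2 = 2896804 ≡ 2598
1586^512 ≡ 2598^2 = 6749604 ≡ 2105
1586^1024 ≡ 2105^2 = 4431025 ≡ 1602
1586^2048 ≡ 1602^2 = 2566404 ≡ 931
2833 = 2048 + 512 + 256 + 16 + 1, so 1586^2833 ≡ 931·2105·2598·1513·1586 ≡ 624 (mod 3389)
Right side y^r · r^s mod p:
1348^2 = 1817104 ≡ 600
1348^4 ≡ 600^2 = 360000 ≡ 766
1348^8 ≡ 766^2 = 586756 ≡ 459
1348^16 ≡ 459^2 = 210681 ≡ 563
1348^32 ≡ 563^2 = 316969 ≡ 1792
1348^64 ≡ 1792^2 = 3211264 ≡ 1881
1348^128 ≡ 1881^2 = 3538161 ≡ 45
1348^256 ≡ 45^2 = 2025
1348^512 ≡ 2025^2 = 4100625 ≡ 3324
1348^1024 ≡ 3324^2 = 11048976 ≡ 836
1348^2048 ≡ 836^2 = 698896 ≡ 762
2174 = 2048 + 64 + 32 + 16 + 8 + 4 + 2, so 1348^2174 ≡ 762·1881·1792·563·459·766·600 ≡ 2260 (mod 3389)
2174^2 = 4726276 ≡ 2010
2174^4 ≡ 2010^2 = 4040100 ≡ 412
2174^8 ≡ 412^2 = 169744 ≡ 294
2174^16 ≡ 294^2 = 86436 ≡ 1711
2174^32 ≡ 1711^2 = 2927521 ≡ 2814
2174^64 ≡ 2814^2 = 7918596 ≡ 1892
2174^128 ≡ 1892^2 = 3579664 ≡ 880
2174^256 ≡ 880^2 = 774400 ≡ 1708
417 = 256 + 128 + 32 + 1, so 2174^417 ≡ 1708·880·2814·2174 ≡ 611 (mod 3389)
2260·611 = 1380860 ≡ 1537 (mod 3389)
624 ≠ 1537, so verification fails.

does not verify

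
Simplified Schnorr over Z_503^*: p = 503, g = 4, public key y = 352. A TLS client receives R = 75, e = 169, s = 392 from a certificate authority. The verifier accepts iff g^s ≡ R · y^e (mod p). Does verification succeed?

g^s mod p:
Squares mod 503: 4^1≡4, 4^2≡16, 4^4≡256, 4^8≡146, 4^16≡190, 4^32≡387, 4^64≡378, 4^128≡32, 4^256≡18
392 = 256 + 128 + 8, so 4^392 ≡ 18·32·146 ≡ 95 (mod 503)
R · y^e mod p:
Squares mod 503: 352^1≡352, 352^2≡166, 352^4≡394, 352^8≡312, 352^16≡265, 352^32≡308, 352^64≡300, 352^128≡466
169 = 128 + 32 + 8 + 1, so 352^169 ≡ 466·308·312·352 ≡ 236 (mod 503)
75·236 = 17700 ≡ 95 (mod 503)
95 ≡ 95 (mod 503); signature holds.

passes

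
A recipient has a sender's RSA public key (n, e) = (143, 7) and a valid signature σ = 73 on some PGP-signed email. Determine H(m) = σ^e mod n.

83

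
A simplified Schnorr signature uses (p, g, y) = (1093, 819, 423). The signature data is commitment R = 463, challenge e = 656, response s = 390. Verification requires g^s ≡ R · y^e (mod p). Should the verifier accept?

g^s mod p:
819^390 mod 1093 = 9
R · y^e mod p:
423^656 mod 1093 = 203
463·203 = 93989 ≡ 1084 (mod 1093)
9 ≠ 1084; the check fails.

reject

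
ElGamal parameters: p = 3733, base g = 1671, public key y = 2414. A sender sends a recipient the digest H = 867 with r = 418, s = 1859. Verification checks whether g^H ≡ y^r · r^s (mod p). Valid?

Left side g^H mod p:
1671^867 mod 3733 = 1716
Right side y^r · r^s mod p:
2414^418 mod 3733 = 944
418^1859 mod 3733 = 1798
944·1798 = 1697312 ≡ 2530 (mod 3733)
1716 ≠ 2530, so verification fails.

no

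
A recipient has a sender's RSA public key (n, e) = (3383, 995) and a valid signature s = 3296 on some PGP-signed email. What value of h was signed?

s^2 ≡ 3296^2 = 10863616 ≡ 803
s^4 ≡ 803^2 = 644809 ≡ 2039
s^8 ≡ 2039^2 = 4157521 ≡ 3197
s^16 ≡ 3197^2 = 10220809 ≡ 766
s^32 ≡ 766^2 = 586756 ≡ 1497
s^64 ≡ 1497^2 = 2241009 ≡ 1463
s^128 ≡ 1463^2 = 2140369 ≡ 2313
s^256 ≡ 2313^2 = 5349969 ≡ 1446
s^512 ≡ 1446^2 = 2090916 ≡ 222
995 = 512 + 256 + 128 + 64 + 32 + 2 + 1, so s^995 ≡ 222·1446·2313·1463·1497·803·3296 ≡ 2304 (mod 3383)

2304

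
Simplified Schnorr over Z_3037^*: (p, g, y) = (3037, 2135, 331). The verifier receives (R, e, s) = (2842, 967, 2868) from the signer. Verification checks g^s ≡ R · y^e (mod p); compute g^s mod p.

Squares mod 3037: 2135^1≡2135, 2135^2≡2725, 2135^4≡160, 2135^8≡1304, 2135^16≡2733, 2135^32≡1306, 2135^64≡1879, 2135^128≡1647, 2135^256≡568, 2135^512≡702, 2135^1024≡810, 2135^2048≡108
2868 = 2048 + 512 + 256 + 32 + 16 + 4, so 2135^2868 ≡ 108·702·568·1306·2733·160 ≡ 2269 (mod 3037)

2269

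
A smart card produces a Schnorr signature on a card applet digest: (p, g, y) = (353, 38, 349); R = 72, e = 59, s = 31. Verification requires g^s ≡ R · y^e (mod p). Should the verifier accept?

reject

g^s mod p:
38^2 = 1444 ≡ 32
38^4 ≡ 32^2 = 1024 ≡ 318
38^8 ≡ 318^2 = 101124 ≡ 166
38^16 ≡ 166^2 = 27556 ≡ 22
31 = 16 + 8 + 4 + 2 + 1, so 38^31 ≡ 22·166·318·32·38 ≡ 310 (mod 353)
R · y^e mod p:
349^2 = 121801 ≡ 16
349^4 ≡ 16^2 = 256
349^8 ≡ 256^2 = 65536 ≡ 231
349^16 ≡ 231^2 = 53361 ≡ 58
349^32 ≡ 58^2 = 3364 ≡ 187
59 = 32 + 16 + 8 + 2 + 1, so 349^59 ≡ 187·58·231·16·349 ≡ 162 (mod 353)
72·162 = 11664 ≡ 15 (mod 353)
310 ≠ 15; the check fails.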